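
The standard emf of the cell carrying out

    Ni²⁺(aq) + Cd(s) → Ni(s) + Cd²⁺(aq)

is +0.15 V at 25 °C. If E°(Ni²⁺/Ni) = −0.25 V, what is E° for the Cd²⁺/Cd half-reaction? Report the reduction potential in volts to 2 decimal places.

In the reaction as written the Ni²⁺/Ni couple is reduced (cathode) and Cd²⁺/Cd is oxidized (anode), so E°cell = E°(Ni²⁺/Ni) − E°(Cd²⁺/Cd).
E°(Cd²⁺/Cd) = E°(cathode) − E°cell = −0.25 − (+0.15) = −0.40 V.

−0.40 V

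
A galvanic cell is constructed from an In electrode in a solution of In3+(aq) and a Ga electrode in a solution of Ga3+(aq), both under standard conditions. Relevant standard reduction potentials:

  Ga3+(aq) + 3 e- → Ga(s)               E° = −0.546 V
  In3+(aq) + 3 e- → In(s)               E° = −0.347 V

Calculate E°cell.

+0.199 V

The In³⁺/In couple has the higher E°, so In ion is reduced (cathode) and Ga is oxidized (anode).
E°cell = E°(cathode) − E°(anode) = −0.347 − (−0.546) = +0.199 V.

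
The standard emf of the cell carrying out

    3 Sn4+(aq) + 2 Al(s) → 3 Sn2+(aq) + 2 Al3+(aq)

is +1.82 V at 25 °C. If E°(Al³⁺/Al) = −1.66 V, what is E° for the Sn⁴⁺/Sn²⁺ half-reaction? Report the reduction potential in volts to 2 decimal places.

In the reaction as written the Sn⁴⁺/Sn²⁺ couple is reduced (cathode) and Al³⁺/Al is oxidized (anode), so E°cell = E°(Sn⁴⁺/Sn²⁺) − E°(Al³⁺/Al).
E°(Sn⁴⁺/Sn²⁺) = E°cell + E°(anode) = +1.82 + (−1.66) = +0.16 V.

+0.16 V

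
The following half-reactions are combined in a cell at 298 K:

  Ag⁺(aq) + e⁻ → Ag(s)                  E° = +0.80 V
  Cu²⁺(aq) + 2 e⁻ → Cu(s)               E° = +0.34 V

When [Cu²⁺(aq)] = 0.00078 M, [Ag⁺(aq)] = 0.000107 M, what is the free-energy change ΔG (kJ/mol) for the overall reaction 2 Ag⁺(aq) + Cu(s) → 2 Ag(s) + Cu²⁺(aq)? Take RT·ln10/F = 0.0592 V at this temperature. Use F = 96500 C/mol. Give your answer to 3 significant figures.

−61.2 kJ/mol

With Ag⁺/Ag reduced at the cathode, E°cell = +0.80 − (+0.34) = +0.46 V and n = 2.
Q = [Cu²⁺(aq)] / [Ag⁺(aq)]^2 = 6.81×10^4, so log Q = 4.833 and E = +0.46 − (0.0592/2)(4.833) = +0.3169 V.
Then ΔG = −nFE = −2 × 96500 × +0.3169 J/mol = −61.2 kJ/mol.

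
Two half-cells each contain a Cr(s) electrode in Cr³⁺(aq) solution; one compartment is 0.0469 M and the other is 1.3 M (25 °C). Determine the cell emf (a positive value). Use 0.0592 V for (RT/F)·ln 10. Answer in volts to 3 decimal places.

For a concentration cell E°cell = 0, since both electrodes use the same couple.
The compartment with the higher Cr³⁺(aq) concentration (1.3 M) acts as the cathode; ions are reduced there and produced at the dilute (0.0469 M) anode.
With n = 3, Ecell = −(0.0592/3)·log([dilute]/[conc]) = −(0.0592/3)·log(0.0469/1.3) = +0.028 V.

0.028 V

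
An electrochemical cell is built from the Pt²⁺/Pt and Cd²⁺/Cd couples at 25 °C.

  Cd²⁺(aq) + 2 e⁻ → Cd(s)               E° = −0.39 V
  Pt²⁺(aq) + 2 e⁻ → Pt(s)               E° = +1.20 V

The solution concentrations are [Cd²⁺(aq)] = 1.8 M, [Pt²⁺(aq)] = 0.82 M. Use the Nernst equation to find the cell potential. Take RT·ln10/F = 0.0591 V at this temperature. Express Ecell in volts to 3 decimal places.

Since E°(Pt²⁺/Pt) > E°(Cd²⁺/Cd), Pt²⁺/Pt serves as the cathode.
E°cell = E°cat − E°an = +1.20 − (−0.39) = +1.59 V; n = 2.
For the overall reaction Pt²⁺(aq) + Cd(s) → Pt(s) + Cd²⁺(aq), Q = [Cd²⁺(aq)] / [Pt²⁺(aq)] = 2.2, giving log Q = 0.341.
By the Nernst equation, E = +1.59 − (0.0591/2)·(0.341) = +1.580 V.

+1.580 V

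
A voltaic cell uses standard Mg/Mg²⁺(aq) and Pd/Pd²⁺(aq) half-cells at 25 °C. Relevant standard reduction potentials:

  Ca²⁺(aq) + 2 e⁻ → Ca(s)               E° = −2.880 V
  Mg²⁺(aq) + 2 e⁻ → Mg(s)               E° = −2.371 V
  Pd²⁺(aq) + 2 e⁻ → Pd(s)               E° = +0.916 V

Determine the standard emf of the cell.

+3.287 V

Of the two couples in this cell, the one with the more positive reduction potential is reduced at the cathode: here that is Pd²⁺/Pd (+0.916 V); Mg²⁺/Mg (−2.371 V) is the anode.
E°cell = E°(cathode) − E°(anode) = +0.916 − (−2.371) = +3.287 V.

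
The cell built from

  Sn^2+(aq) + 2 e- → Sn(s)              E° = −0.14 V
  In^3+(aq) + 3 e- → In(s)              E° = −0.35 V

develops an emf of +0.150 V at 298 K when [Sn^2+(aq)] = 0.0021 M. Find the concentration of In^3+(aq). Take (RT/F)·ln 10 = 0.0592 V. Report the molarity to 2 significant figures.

The Sn²⁺/Sn couple has the larger reduction potential, so it is the cathode: E°cell = −0.14 − (−0.35) = +0.21 V and n = 6.
From the Nernst equation, log Q = n(E° − E)/0.0592 = 6·(+0.21 − (+0.150))/0.0592 = 6.081.
Balancing electrons gives 3 Sn^2+(aq) + 2 In(s) → 3 Sn(s) + 2 In^3+(aq); thus Q = [In^3+(aq)]^2 / [Sn^2+(aq)]^3.
Substituting the known concentrations and solving, log [In^3+(aq)] = −0.976 and [In^3+(aq)] = 0.11 M.

0.11 M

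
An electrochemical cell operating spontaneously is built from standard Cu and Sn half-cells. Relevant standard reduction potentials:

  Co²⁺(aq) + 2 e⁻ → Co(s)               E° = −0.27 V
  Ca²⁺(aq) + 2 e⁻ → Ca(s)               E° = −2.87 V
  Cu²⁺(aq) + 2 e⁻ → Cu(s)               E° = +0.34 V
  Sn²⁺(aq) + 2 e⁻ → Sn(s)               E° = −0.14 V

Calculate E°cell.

The Cu²⁺/Cu couple has the higher E°, so Cu ion is reduced (cathode) and Sn is oxidized (anode).
E°cell = E°(cathode) − E°(anode) = +0.34 − (−0.14) = +0.48 V.

+0.48 V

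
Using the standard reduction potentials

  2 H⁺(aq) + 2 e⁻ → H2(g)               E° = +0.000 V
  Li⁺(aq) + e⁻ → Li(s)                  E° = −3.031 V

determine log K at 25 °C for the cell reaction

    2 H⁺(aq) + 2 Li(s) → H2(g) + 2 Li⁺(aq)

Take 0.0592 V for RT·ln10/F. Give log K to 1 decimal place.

log K = 102.4

The 2H⁺/H₂ couple is reduced (cathode); E°cell = +0.000 − (−3.031) = +3.031 V with n = 2.
At equilibrium E = 0, so log K = nE°cell / 0.0592 = (2)(+3.031) / 0.0592 = 102.4.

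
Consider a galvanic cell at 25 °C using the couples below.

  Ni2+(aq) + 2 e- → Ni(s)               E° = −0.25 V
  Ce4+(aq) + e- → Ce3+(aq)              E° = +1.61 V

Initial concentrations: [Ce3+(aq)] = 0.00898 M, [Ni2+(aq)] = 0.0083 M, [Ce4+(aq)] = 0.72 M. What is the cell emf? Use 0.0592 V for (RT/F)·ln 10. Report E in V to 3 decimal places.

Since E°(Ce⁴⁺/Ce³⁺) > E°(Ni²⁺/Ni), Ce⁴⁺/Ce³⁺ serves as the cathode.
The standard potential is +1.61 − (−0.25) = +1.86 V and the balanced reaction transfers n = 2 electrons.
The balanced reaction is 2 Ce4+(aq) + Ni(s) → 2 Ce3+(aq) + Ni2+(aq), so Q = ([Ce3+(aq)]^2·[Ni2+(aq)]) / [Ce4+(aq)]^2 = 1.29×10^−6 and log Q = −5.889.
Applying E = E° − (RT ln10/nF)·log Q gives +1.86 − (0.0592/2)(−5.889) = +2.034 V.

+2.034 V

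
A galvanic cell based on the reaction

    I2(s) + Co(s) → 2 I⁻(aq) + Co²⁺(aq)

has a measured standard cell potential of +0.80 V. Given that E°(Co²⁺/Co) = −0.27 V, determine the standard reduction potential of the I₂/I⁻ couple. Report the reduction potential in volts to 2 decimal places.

In the reaction as written the I₂/I⁻ couple is reduced (cathode) and Co²⁺/Co is oxidized (anode), so E°cell = E°(I₂/I⁻) − E°(Co²⁺/Co).
E°(I₂/I⁻) = E°cell + E°(anode) = +0.80 + (−0.27) = +0.53 V.

+0.53 V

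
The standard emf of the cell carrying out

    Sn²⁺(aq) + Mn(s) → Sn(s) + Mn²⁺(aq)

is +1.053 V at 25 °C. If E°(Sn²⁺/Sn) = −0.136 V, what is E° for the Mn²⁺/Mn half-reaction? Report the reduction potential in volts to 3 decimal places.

In the reaction as written the Sn²⁺/Sn couple is reduced (cathode) and Mn²⁺/Mn is oxidized (anode), so E°cell = E°(Sn²⁺/Sn) − E°(Mn²⁺/Mn).
E°(Mn²⁺/Mn) = E°(cathode) − E°cell = −0.136 − (+1.053) = −1.189 V.

−1.189 V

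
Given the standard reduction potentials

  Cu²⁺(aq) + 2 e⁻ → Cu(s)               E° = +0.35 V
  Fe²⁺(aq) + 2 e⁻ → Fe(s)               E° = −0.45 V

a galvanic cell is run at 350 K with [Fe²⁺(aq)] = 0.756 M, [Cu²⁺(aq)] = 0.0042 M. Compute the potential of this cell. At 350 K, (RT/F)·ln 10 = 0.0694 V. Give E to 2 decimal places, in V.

+0.72 V

Cu²⁺/Cu is reduced (cathode, E° = +0.35 V) and Fe²⁺/Fe is oxidized (anode).
The standard potential is +0.35 − (−0.45) = +0.80 V and the balanced reaction transfers n = 2 electrons.
The balanced reaction is Cu²⁺(aq) + Fe(s) → Cu(s) + Fe²⁺(aq), so Q = [Fe²⁺(aq)] / [Cu²⁺(aq)] = 180 and log Q = 2.255.
E = E° − (0.0694/n)·log Q = +0.80 − (0.0694/2)(2.255) = +0.72 V.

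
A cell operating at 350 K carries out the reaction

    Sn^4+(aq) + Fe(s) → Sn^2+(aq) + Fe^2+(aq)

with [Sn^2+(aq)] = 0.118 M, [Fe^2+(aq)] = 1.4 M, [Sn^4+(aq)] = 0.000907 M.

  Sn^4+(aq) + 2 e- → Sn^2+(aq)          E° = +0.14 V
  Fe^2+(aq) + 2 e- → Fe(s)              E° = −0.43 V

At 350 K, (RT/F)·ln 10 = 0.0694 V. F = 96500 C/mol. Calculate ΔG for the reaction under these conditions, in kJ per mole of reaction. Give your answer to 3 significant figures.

E°cell = +0.14 − (−0.43) = +0.57 V; the balanced reaction transfers n = 2 electrons.
Q = ([Sn^2+(aq)]·[Fe^2+(aq)]) / [Sn^4+(aq)] = 182, so log Q = 2.260 and E = +0.57 − (0.0694/2)(2.260) = +0.4916 V.
Finally ΔG = −nFE = −(2)(96500 C/mol)(+0.4916 V) = −94.9 kJ/mol.

−94.9 kJ/mol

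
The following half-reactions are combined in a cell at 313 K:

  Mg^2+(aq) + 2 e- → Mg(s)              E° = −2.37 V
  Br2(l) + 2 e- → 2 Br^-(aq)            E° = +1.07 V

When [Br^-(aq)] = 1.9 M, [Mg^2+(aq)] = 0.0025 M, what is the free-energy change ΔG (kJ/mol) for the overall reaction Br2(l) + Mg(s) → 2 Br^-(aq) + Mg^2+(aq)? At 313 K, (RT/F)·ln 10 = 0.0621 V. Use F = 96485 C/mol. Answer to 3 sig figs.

−676 kJ/mol

E°cell = +1.07 − (−2.37) = +3.44 V; the balanced reaction transfers n = 2 electrons.
Q = [Br^-(aq)]^2·[Mg^2+(aq)] = 0.00903, so log Q = −2.045 and E = +3.44 − (0.0621/2)(−2.045) = +3.5035 V.
Then ΔG = −nFE = −2 × 96485 × +3.5035 J/mol = −676 kJ/mol.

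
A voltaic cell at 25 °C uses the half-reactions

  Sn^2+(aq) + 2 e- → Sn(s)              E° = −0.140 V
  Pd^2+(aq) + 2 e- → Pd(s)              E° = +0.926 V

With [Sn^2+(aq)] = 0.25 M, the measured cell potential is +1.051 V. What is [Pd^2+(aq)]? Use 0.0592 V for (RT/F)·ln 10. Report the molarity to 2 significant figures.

0.078 M

The Pd²⁺/Pd couple has the larger reduction potential, so it is the cathode: E°cell = +0.926 − (−0.140) = +1.066 V and n = 2.
Since E = E° − (0.0592/n)·log Q, log Q = n(E° − E)/0.0592 = 0.507.
Balancing electrons gives Pd^2+(aq) + Sn(s) → Pd(s) + Sn^2+(aq); thus Q = [Sn^2+(aq)] / [Pd^2+(aq)].
Isolating [Pd^2+(aq)] in Q = 10^{0.507} yields log [Pd^2+(aq)] = −1.109, i.e. 0.078 M.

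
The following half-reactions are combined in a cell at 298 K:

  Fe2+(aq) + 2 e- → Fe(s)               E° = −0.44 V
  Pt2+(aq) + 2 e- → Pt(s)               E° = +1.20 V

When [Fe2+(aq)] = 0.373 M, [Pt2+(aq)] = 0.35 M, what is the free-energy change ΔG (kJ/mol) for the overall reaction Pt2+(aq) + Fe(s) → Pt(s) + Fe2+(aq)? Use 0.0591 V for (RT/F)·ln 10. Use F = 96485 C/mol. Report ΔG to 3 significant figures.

−316 kJ/mol

E°cell = +1.20 − (−0.44) = +1.64 V; the balanced reaction transfers n = 2 electrons.
Q = [Fe2+(aq)] / [Pt2+(aq)] = 1.07, so log Q = 0.028 and E = +1.64 − (0.0591/2)(0.028) = +1.6392 V.
Finally ΔG = −nFE = −(2)(96485 C/mol)(+1.6392 V) = −316 kJ/mol.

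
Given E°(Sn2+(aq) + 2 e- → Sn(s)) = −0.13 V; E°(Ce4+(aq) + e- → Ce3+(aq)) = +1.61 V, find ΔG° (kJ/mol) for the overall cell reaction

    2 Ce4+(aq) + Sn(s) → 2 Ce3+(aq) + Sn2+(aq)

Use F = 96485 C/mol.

In the reaction as written Ce4+(aq) is reduced, so the Ce⁴⁺/Ce³⁺ couple is the cathode and Sn²⁺/Sn is the anode.
E°cell = +1.61 − (−0.13) = +1.74 V; balancing electrons gives n = 2.
ΔG° = −nFE°cell = −(2)(96485)(+1.74) J/mol = −336 kJ/mol.

−336 kJ/mol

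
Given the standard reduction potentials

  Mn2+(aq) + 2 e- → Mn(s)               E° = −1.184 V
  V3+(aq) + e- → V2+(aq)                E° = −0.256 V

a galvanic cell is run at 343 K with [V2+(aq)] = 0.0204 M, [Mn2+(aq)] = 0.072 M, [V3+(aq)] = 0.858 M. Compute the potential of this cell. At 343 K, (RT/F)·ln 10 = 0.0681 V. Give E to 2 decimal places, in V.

+1.08 V

V³⁺/V²⁺ is reduced (cathode, E° = −0.256 V) and Mn²⁺/Mn is oxidized (anode).
E°cell = −0.256 − (−1.184) = +0.928 V, with n = 2 electrons transferred.
The balanced reaction is 2 V3+(aq) + Mn(s) → 2 V2+(aq) + Mn2+(aq), so Q = ([V2+(aq)]^2·[Mn2+(aq)]) / [V3+(aq)]^2 = 4.07×10^−5 and log Q = −4.390.
E = E° − (0.0681/n)·log Q = +0.928 − (0.0681/2)(−4.390) = +1.08 V.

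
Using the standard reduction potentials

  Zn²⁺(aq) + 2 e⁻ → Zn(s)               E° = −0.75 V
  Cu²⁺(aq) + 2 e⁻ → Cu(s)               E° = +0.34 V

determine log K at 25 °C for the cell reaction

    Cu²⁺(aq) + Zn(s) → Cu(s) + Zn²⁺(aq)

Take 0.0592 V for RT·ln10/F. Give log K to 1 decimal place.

log K = 36.8

The Cu²⁺/Cu couple is reduced (cathode); E°cell = +0.34 − (−0.75) = +1.09 V with n = 2.
At equilibrium E = 0, so log K = nE°cell / 0.0592 = (2)(+1.09) / 0.0592 = 36.8.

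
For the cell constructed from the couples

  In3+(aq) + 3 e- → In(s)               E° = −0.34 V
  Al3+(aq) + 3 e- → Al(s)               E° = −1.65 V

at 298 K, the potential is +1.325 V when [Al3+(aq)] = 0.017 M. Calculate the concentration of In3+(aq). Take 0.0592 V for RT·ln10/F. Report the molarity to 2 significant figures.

0.098 M

In³⁺/In is the cathode (higher E°); E°cell = −0.34 − (−1.65) = +1.31 V with n = 3.
Rearranging E = E° − (0.0592/n)·log Q gives log Q = 3(+1.31 − (+1.325))/0.0592 = −0.760.
The balanced reaction is In3+(aq) + Al(s) → In(s) + Al3+(aq), so Q = [Al3+(aq)] / [In3+(aq)].
Substituting the known concentrations and solving, log [In3+(aq)] = −1.010 and [In3+(aq)] = 0.098 M.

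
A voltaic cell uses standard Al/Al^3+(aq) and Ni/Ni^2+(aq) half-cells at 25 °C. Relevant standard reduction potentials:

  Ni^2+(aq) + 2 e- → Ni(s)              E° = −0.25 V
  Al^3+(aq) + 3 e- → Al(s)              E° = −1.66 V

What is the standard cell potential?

The Ni²⁺/Ni couple has the higher E°, so Ni ion is reduced (cathode) and Al is oxidized (anode).
E°cell = E°(cathode) − E°(anode) = −0.25 − (−1.66) = +1.41 V.

+1.41 V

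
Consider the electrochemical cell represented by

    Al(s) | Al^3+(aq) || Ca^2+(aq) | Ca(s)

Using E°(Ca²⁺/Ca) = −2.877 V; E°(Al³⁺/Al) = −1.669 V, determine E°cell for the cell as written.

By convention the left-hand electrode in cell notation is the anode (oxidation) and the right-hand electrode is the cathode (reduction).
E°cell = E°(right) − E°(left) = −2.877 − (−1.669) = −1.208 V.
The negative sign shows that, as written, the cell would require an external voltage to drive the reaction.

−1.208 V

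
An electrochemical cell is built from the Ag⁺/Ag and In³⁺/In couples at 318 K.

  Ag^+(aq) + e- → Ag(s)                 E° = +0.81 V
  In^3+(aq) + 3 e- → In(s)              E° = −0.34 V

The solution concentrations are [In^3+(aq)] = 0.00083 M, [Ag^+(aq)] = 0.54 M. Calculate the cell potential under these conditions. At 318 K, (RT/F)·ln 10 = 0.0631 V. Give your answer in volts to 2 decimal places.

Since E°(Ag⁺/Ag) > E°(In³⁺/In), Ag⁺/Ag serves as the cathode.
E°cell = E°cat − E°an = +0.81 − (−0.34) = +1.15 V; n = 3.
For the overall reaction 3 Ag^+(aq) + In(s) → 3 Ag(s) + In^3+(aq), Q = [In^3+(aq)] / [Ag^+(aq)]^3 = 0.00527, giving log Q = −2.278.
E = E° − (0.0631/n)·log Q = +1.15 − (0.0631/3)(−2.278) = +1.20 V.

+1.20 V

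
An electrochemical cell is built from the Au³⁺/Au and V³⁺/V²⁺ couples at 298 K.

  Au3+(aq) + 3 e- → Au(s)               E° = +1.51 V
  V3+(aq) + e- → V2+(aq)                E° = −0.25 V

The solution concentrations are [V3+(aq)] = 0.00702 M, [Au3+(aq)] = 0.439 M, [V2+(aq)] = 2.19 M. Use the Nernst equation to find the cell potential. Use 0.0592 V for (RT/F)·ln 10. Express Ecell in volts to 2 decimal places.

Since E°(Au³⁺/Au) > E°(V³⁺/V²⁺), Au³⁺/Au serves as the cathode.
E°cell = +1.51 − (−0.25) = +1.76 V, with n = 3 electrons transferred.
The balanced reaction is Au3+(aq) + 3 V2+(aq) → Au(s) + 3 V3+(aq), so Q = [V3+(aq)]^3 / ([Au3+(aq)]·[V2+(aq)]^3) = 7.5×10^−8 and log Q = −7.125.
Applying E = E° − (RT ln10/nF)·log Q gives +1.76 − (0.0592/3)(−7.125) = +1.90 V.

+1.90 V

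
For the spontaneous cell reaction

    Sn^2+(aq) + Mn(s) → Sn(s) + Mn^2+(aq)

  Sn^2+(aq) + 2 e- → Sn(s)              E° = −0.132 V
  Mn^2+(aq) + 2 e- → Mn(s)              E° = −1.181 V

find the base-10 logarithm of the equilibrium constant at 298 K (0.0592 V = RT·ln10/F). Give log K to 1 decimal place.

The Sn²⁺/Sn couple is reduced (cathode); E°cell = −0.132 − (−1.181) = +1.049 V with n = 2.
At equilibrium E = 0, so log K = nE°cell / 0.0592 = (2)(+1.049) / 0.0592 = 35.4.

log K = 35.4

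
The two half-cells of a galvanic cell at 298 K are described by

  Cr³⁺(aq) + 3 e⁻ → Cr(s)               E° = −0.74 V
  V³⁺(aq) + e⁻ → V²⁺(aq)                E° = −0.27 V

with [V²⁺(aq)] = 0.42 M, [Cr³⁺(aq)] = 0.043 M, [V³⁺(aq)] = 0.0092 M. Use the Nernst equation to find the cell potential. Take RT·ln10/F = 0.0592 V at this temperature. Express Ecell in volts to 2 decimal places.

+0.40 V

The V³⁺/V²⁺ couple has the more positive E°, so it is the cathode; Cr³⁺/Cr is the anode.
E°cell = −0.27 − (−0.74) = +0.47 V, with n = 3 electrons transferred.
Balancing gives 3 V³⁺(aq) + Cr(s) → 3 V²⁺(aq) + Cr³⁺(aq); hence Q = ([V²⁺(aq)]^3·[Cr³⁺(aq)]) / [V³⁺(aq)]^3 = 4.09×10^3 (log Q = 3.612).
By the Nernst equation, E = +0.47 − (0.0592/3)·(3.612) = +0.40 V.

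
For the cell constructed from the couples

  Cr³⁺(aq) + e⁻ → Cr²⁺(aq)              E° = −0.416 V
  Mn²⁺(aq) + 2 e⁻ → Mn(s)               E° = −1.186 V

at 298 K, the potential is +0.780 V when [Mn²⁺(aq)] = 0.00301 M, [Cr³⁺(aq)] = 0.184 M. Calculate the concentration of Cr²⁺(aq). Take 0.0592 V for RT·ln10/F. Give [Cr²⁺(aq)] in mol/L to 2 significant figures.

2.3 M

With Cr³⁺/Cr²⁺ at the cathode and Mn²⁺/Mn at the anode, E°cell = −0.416 − (−1.186) = +0.770 V (n = 2).
Since E = E° − (0.0592/n)·log Q, log Q = n(E° − E)/0.0592 = −0.338.
For 2 Cr³⁺(aq) + Mn(s) → 2 Cr²⁺(aq) + Mn²⁺(aq), the reaction quotient is Q = ([Cr²⁺(aq)]^2·[Mn²⁺(aq)]) / [Cr³⁺(aq)]^2.
Isolating [Cr²⁺(aq)] in Q = 10^{−0.338} yields log [Cr²⁺(aq)] = 0.357, i.e. 2.3 M.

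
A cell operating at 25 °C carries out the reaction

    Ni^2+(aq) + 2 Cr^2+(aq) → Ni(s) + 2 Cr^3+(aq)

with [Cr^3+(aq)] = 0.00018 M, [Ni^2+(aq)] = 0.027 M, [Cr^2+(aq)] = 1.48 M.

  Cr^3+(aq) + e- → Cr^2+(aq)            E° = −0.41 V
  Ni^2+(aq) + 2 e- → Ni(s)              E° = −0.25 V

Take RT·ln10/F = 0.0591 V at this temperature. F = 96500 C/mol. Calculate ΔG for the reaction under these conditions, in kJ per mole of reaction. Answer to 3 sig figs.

−66.6 kJ/mol

The standard cell potential is −0.25 − (−0.41) = +0.16 V, with n = 2 electrons in the balanced equation.
Here Q = [Cr^3+(aq)]^2 / ([Ni^2+(aq)]·[Cr^2+(aq)]^2) = 5.48×10^−7 (log Q = −6.261), giving E = +0.16 − (0.0591/2)·(−6.261) = +0.3450 V.
Then ΔG = −nFE = −2 × 96500 × +0.3450 J/mol = −66.6 kJ/mol.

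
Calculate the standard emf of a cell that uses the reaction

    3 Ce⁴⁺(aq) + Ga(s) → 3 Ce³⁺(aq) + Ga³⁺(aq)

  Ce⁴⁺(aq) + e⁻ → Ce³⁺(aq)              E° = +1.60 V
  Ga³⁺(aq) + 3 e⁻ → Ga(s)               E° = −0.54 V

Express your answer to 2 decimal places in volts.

+2.14 V

Ce⁴⁺(aq) gains electrons, so the Ce⁴⁺/Ce³⁺ couple is the cathode; the Ga³⁺/Ga couple is the anode.
E°cell = E°(cathode) − E°(anode) = +1.60 − (−0.54) = +2.14 V.
The positive value indicates the reaction is spontaneous as written.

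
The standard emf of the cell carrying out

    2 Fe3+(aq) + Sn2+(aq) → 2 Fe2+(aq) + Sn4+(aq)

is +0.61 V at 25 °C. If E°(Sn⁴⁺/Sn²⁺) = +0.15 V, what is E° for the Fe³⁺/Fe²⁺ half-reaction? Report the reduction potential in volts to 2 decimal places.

In the reaction as written the Fe³⁺/Fe²⁺ couple is reduced (cathode) and Sn⁴⁺/Sn²⁺ is oxidized (anode), so E°cell = E°(Fe³⁺/Fe²⁺) − E°(Sn⁴⁺/Sn²⁺).
E°(Fe³⁺/Fe²⁺) = E°cell + E°(anode) = +0.61 + (+0.15) = +0.76 V.

+0.76 V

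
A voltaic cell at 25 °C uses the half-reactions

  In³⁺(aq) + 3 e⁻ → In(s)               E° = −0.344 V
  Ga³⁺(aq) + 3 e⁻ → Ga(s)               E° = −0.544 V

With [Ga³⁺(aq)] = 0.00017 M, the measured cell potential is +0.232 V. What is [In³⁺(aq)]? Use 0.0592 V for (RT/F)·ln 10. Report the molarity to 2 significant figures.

0.0071 M

In³⁺/In is the cathode (higher E°); E°cell = −0.344 − (−0.544) = +0.200 V with n = 3.
Rearranging E = E° − (0.0592/n)·log Q gives log Q = 3(+0.200 − (+0.232))/0.0592 = −1.622.
The balanced reaction is In³⁺(aq) + Ga(s) → In(s) + Ga³⁺(aq), so Q = [Ga³⁺(aq)] / [In³⁺(aq)].
Solving for the unknown gives log [In³⁺(aq)] = −2.148, so [In³⁺(aq)] ≈ 0.0071 M.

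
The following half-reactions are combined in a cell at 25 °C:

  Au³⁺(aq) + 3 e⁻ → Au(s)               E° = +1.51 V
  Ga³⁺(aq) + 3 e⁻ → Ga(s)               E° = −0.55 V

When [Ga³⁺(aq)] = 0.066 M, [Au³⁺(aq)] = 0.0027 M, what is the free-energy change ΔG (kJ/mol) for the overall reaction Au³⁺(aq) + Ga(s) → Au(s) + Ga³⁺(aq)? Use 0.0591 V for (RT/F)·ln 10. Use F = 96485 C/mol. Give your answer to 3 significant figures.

−588 kJ/mol

The standard cell potential is +1.51 − (−0.55) = +2.06 V, with n = 3 electrons in the balanced equation.
Q = [Ga³⁺(aq)] / [Au³⁺(aq)] = 24.4, so log Q = 1.388 and E = +2.06 − (0.0591/3)(1.388) = +2.0327 V.
Then ΔG = −nFE = −3 × 96485 × +2.0327 J/mol = −588 kJ/mol.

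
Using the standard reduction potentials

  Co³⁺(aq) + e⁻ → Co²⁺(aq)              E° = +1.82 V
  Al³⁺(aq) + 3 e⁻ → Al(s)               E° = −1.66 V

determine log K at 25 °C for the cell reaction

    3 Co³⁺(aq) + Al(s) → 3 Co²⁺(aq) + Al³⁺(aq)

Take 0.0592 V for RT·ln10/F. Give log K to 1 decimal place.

log K = 176.4

The Co³⁺/Co²⁺ couple is reduced (cathode); E°cell = +1.82 − (−1.66) = +3.48 V with n = 3.
At equilibrium E = 0, so log K = nE°cell / 0.0592 = (3)(+3.48) / 0.0592 = 176.4.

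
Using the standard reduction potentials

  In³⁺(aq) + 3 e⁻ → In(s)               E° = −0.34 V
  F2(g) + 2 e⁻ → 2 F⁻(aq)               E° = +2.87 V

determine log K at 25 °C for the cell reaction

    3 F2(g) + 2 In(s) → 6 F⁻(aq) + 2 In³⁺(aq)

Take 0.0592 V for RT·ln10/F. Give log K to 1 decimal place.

The F₂/F⁻ couple is reduced (cathode); E°cell = +2.87 − (−0.34) = +3.21 V with n = 6.
At equilibrium E = 0, so log K = nE°cell / 0.0592 = (6)(+3.21) / 0.0592 = 325.3.

log K = 325.3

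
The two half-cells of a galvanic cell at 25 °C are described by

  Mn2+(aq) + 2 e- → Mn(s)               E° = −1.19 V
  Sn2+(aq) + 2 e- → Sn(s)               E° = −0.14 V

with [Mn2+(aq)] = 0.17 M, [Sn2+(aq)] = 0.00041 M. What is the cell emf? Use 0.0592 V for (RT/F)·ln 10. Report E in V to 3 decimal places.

Since E°(Sn²⁺/Sn) > E°(Mn²⁺/Mn), Sn²⁺/Sn serves as the cathode.
E°cell = −0.14 − (−1.19) = +1.05 V, with n = 2 electrons transferred.
Balancing gives Sn2+(aq) + Mn(s) → Sn(s) + Mn2+(aq); hence Q = [Mn2+(aq)] / [Sn2+(aq)] = 415 (log Q = 2.618).
Applying E = E° − (RT ln10/nF)·log Q gives +1.05 − (0.0592/2)(2.618) = +0.973 V.

+0.973 V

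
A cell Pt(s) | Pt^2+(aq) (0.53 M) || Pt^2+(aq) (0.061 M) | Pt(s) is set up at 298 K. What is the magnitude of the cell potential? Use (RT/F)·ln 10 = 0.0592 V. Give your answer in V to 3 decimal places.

For a concentration cell E°cell = 0, since both electrodes use the same couple.
The compartment with the higher Pt^2+(aq) concentration (0.53 M) acts as the cathode; ions are reduced there and produced at the dilute (0.061 M) anode.
With n = 2, Ecell = −(0.0592/2)·log([dilute]/[conc]) = −(0.0592/2)·log(0.061/0.53) = +0.028 V.

0.028 V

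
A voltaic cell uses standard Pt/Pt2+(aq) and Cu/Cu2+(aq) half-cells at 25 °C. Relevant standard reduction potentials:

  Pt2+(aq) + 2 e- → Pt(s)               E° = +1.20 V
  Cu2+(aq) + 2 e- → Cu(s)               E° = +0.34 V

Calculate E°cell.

The Pt²⁺/Pt couple has the higher E°, so Pt ion is reduced (cathode) and Cu is oxidized (anode).
E°cell = E°(cathode) − E°(anode) = +1.20 − (+0.34) = +0.86 V.

+0.86 V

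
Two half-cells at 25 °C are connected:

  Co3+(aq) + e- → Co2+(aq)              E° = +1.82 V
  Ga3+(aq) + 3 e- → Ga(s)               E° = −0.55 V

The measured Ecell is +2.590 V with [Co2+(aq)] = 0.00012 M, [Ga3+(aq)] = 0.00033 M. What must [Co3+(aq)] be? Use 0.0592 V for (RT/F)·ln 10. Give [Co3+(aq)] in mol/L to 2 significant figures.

The Co³⁺/Co²⁺ couple has the larger reduction potential, so it is the cathode: E°cell = +1.82 − (−0.55) = +2.37 V and n = 3.
Since E = E° − (0.0592/n)·log Q, log Q = n(E° − E)/0.0592 = −11.149.
For 3 Co3+(aq) + Ga(s) → 3 Co2+(aq) + Ga3+(aq), the reaction quotient is Q = ([Co2+(aq)]^3·[Ga3+(aq)]) / [Co3+(aq)]^3.
Isolating [Co3+(aq)] in Q = 10^{−11.149} yields log [Co3+(aq)] = −1.365, i.e. 0.043 M.

0.043 M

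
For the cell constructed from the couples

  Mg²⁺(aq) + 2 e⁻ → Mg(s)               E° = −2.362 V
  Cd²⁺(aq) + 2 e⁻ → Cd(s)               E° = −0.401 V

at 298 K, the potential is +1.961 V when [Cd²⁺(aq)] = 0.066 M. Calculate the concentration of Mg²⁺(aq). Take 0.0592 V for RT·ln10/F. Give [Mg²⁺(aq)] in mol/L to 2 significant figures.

The Cd²⁺/Cd couple has the larger reduction potential, so it is the cathode: E°cell = −0.401 − (−2.362) = +1.961 V and n = 2.
Rearranging E = E° − (0.0592/n)·log Q gives log Q = 2(+1.961 − (+1.961))/0.0592 = 0.000.
For Cd²⁺(aq) + Mg(s) → Cd(s) + Mg²⁺(aq), the reaction quotient is Q = [Mg²⁺(aq)] / [Cd²⁺(aq)].
Substituting the known concentrations and solving, log [Mg²⁺(aq)] = −1.180 and [Mg²⁺(aq)] = 0.066 M.

0.066 M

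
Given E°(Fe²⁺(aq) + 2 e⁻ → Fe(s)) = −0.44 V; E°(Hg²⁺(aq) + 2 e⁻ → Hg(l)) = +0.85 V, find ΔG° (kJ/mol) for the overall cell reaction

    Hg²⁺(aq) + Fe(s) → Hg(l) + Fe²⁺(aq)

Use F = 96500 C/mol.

In the reaction as written Hg²⁺(aq) is reduced, so the Hg²⁺/Hg couple is the cathode and Fe²⁺/Fe is the anode.
E°cell = +0.85 − (−0.44) = +1.29 V; balancing electrons gives n = 2.
ΔG° = −nFE°cell = −(2)(96500)(+1.29) J/mol = −249 kJ/mol.

−249 kJ/mol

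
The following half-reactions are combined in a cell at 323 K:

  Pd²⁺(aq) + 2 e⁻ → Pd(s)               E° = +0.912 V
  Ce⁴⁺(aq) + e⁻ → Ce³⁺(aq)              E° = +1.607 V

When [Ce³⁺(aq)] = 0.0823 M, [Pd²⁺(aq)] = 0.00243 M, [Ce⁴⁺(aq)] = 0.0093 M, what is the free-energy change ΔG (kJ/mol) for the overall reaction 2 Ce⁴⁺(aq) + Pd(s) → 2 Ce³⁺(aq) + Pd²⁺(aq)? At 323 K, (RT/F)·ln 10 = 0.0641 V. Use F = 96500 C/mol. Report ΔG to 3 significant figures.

With Ce⁴⁺/Ce³⁺ reduced at the cathode, E°cell = +1.607 − (+0.912) = +0.695 V and n = 2.
The reaction quotient is ([Ce³⁺(aq)]^2·[Pd²⁺(aq)]) / [Ce⁴⁺(aq)]^2 = 0.19; by Nernst, E = +0.695 − (0.0641/2)(−0.721) = +0.7181 V.
Then ΔG = −nFE = −2 × 96500 × +0.7181 J/mol = −139 kJ/mol.

−139 kJ/mol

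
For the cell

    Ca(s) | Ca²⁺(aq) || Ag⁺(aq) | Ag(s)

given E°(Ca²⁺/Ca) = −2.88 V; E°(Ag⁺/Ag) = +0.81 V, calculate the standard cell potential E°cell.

By convention the left-hand electrode in cell notation is the anode (oxidation) and the right-hand electrode is the cathode (reduction).
E°cell = E°(right) − E°(left) = +0.81 − (−2.88) = +3.69 V.

+3.69 V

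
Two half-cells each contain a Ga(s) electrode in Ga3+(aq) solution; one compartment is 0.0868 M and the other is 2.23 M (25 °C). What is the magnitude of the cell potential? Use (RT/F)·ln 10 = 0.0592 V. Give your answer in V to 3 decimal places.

0.028 V

For a concentration cell E°cell = 0, since both electrodes use the same couple.
The compartment with the higher Ga3+(aq) concentration (2.23 M) acts as the cathode; ions are reduced there and produced at the dilute (0.0868 M) anode.
With n = 3, Ecell = −(0.0592/3)·log([dilute]/[conc]) = −(0.0592/3)·log(0.0868/2.23) = +0.028 V.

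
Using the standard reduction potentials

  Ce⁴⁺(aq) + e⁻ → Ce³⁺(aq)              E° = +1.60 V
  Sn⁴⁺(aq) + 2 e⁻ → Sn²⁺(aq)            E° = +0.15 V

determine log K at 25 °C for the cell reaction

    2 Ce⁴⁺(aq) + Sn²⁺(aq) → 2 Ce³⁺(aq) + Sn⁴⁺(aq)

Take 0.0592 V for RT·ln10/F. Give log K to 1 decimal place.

The Ce⁴⁺/Ce³⁺ couple is reduced (cathode); E°cell = +1.60 − (+0.15) = +1.45 V with n = 2.
At equilibrium E = 0, so log K = nE°cell / 0.0592 = (2)(+1.45) / 0.0592 = 49.0.

log K = 49.0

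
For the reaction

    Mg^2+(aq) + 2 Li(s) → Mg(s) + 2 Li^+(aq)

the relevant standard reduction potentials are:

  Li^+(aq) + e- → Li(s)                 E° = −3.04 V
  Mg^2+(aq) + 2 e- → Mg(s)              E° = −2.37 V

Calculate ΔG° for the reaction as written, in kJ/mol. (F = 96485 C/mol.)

In the reaction as written Mg^2+(aq) is reduced, so the Mg²⁺/Mg couple is the cathode and Li⁺/Li is the anode.
E°cell = −2.37 − (−3.04) = +0.67 V; balancing electrons gives n = 2.
ΔG° = −nFE°cell = −(2)(96485)(+0.67) J/mol = −129 kJ/mol.

−129 kJ/mol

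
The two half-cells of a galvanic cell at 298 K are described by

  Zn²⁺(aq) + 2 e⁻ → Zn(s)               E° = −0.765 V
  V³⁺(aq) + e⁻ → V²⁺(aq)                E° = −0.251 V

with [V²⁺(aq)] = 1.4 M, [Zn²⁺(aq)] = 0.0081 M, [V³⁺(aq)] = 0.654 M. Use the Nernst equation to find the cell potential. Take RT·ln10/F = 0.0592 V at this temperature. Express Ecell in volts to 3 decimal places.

+0.556 V

The V³⁺/V²⁺ couple has the more positive E°, so it is the cathode; Zn²⁺/Zn is the anode.
E°cell = −0.251 − (−0.765) = +0.514 V, with n = 2 electrons transferred.
The balanced reaction is 2 V³⁺(aq) + Zn(s) → 2 V²⁺(aq) + Zn²⁺(aq), so Q = ([V²⁺(aq)]^2·[Zn²⁺(aq)]) / [V³⁺(aq)]^2 = 0.0371 and log Q = −1.430.
E = E° − (0.0592/n)·log Q = +0.514 − (0.0592/2)(−1.430) = +0.556 V.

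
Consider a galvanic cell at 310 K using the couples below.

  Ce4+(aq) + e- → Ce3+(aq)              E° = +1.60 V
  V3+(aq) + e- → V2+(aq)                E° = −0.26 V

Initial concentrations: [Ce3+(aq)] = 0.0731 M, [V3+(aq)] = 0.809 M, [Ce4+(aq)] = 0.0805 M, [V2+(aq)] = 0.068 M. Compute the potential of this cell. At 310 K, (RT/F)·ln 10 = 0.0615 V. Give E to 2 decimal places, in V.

Since E°(Ce⁴⁺/Ce³⁺) > E°(V³⁺/V²⁺), Ce⁴⁺/Ce³⁺ serves as the cathode.
E°cell = E°cat − E°an = +1.60 − (−0.26) = +1.86 V; n = 1.
Balancing gives Ce4+(aq) + V2+(aq) → Ce3+(aq) + V3+(aq); hence Q = ([Ce3+(aq)]·[V3+(aq)]) / ([Ce4+(aq)]·[V2+(aq)]) = 10.8 (log Q = 1.034).
Applying E = E° − (RT ln10/nF)·log Q gives +1.86 − (0.0615/1)(1.034) = +1.80 V.

+1.80 V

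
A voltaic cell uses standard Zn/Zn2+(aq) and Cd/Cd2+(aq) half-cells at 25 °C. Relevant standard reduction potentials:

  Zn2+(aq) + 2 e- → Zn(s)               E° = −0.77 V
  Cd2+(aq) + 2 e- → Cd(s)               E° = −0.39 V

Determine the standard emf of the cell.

Of the two couples in this cell, the one with the more positive reduction potential is reduced at the cathode: here that is Cd²⁺/Cd (−0.39 V); Zn²⁺/Zn (−0.77 V) is the anode.
E°cell = E°(cathode) − E°(anode) = −0.39 − (−0.77) = +0.38 V.

+0.38 V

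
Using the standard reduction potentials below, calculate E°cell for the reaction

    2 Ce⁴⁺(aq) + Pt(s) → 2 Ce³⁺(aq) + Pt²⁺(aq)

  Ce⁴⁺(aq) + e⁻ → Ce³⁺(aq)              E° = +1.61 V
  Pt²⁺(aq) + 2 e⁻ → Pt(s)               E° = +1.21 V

+0.40 V

Ce⁴⁺(aq) gains electrons, so the Ce⁴⁺/Ce³⁺ couple is the cathode; the Pt²⁺/Pt couple is the anode.
E°cell = E°(cathode) − E°(anode) = +1.61 − (+1.21) = +0.40 V.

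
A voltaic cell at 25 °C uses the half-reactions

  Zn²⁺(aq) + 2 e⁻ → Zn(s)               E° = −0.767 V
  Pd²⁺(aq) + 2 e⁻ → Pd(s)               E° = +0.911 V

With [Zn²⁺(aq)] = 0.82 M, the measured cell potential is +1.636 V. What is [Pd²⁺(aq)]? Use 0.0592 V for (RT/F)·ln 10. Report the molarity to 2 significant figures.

0.031 M

Pd²⁺/Pd is the cathode (higher E°); E°cell = +0.911 − (−0.767) = +1.678 V with n = 2.
Rearranging E = E° − (0.0592/n)·log Q gives log Q = 2(+1.678 − (+1.636))/0.0592 = 1.419.
The balanced reaction is Pd²⁺(aq) + Zn(s) → Pd(s) + Zn²⁺(aq), so Q = [Zn²⁺(aq)] / [Pd²⁺(aq)].
Isolating [Pd²⁺(aq)] in Q = 10^{1.419} yields log [Pd²⁺(aq)] = −1.505, i.e. 0.031 M.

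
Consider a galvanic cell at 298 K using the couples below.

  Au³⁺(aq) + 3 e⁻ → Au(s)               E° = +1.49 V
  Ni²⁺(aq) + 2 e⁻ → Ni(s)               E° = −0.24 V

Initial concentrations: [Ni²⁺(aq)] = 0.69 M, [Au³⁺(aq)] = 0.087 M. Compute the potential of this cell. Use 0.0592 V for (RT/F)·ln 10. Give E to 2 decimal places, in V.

+1.71 V

The Au³⁺/Au couple has the more positive E°, so it is the cathode; Ni²⁺/Ni is the anode.
E°cell = E°cat − E°an = +1.49 − (−0.24) = +1.73 V; n = 6.
Balancing gives 2 Au³⁺(aq) + 3 Ni(s) → 2 Au(s) + 3 Ni²⁺(aq); hence Q = [Ni²⁺(aq)]^3 / [Au³⁺(aq)]^2 = 43.4 (log Q = 1.638).
Applying E = E° − (RT ln10/nF)·log Q gives +1.73 − (0.0592/6)(1.638) = +1.71 V.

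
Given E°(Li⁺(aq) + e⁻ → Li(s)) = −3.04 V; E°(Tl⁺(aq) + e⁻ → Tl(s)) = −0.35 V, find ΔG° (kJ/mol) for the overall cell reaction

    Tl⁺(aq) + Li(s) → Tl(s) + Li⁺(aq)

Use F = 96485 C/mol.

In the reaction as written Tl⁺(aq) is reduced, so the Tl⁺/Tl couple is the cathode and Li⁺/Li is the anode.
E°cell = −0.35 − (−3.04) = +2.69 V; balancing electrons gives n = 1.
ΔG° = −nFE°cell = −(1)(96485)(+2.69) J/mol = −260 kJ/mol.

−260 kJ/mol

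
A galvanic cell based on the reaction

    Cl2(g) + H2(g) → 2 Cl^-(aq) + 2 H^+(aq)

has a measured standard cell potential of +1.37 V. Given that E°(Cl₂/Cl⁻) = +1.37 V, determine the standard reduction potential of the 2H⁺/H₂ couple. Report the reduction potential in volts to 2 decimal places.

In the reaction as written the Cl₂/Cl⁻ couple is reduced (cathode) and 2H⁺/H₂ is oxidized (anode), so E°cell = E°(Cl₂/Cl⁻) − E°(2H⁺/H₂).
E°(2H⁺/H₂) = E°(cathode) − E°cell = +1.37 − (+1.37) = +0.00 V.

+0.00 V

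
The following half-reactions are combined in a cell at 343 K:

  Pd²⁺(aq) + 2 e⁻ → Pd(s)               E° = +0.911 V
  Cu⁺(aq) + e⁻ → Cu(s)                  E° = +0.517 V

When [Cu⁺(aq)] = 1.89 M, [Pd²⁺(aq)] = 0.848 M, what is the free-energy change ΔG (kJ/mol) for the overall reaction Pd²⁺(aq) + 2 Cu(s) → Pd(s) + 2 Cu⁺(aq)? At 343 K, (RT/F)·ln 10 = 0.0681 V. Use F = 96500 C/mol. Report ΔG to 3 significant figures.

The standard cell potential is +0.911 − (+0.517) = +0.394 V, with n = 2 electrons in the balanced equation.
The reaction quotient is [Cu⁺(aq)]^2 / [Pd²⁺(aq)] = 4.21; by Nernst, E = +0.394 − (0.0681/2)(0.625) = +0.3727 V.
Then ΔG = −nFE = −2 × 96500 × +0.3727 J/mol = −71.9 kJ/mol.

−71.9 kJ/mol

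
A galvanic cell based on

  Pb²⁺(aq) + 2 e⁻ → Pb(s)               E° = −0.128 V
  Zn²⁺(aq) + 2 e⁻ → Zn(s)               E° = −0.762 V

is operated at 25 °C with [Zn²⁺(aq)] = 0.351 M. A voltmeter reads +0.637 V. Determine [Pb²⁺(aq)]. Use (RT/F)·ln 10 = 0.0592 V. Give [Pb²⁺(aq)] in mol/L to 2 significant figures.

0.44 M

The Pb²⁺/Pb couple has the larger reduction potential, so it is the cathode: E°cell = −0.128 − (−0.762) = +0.634 V and n = 2.
From the Nernst equation, log Q = n(E° − E)/0.0592 = 2·(+0.634 − (+0.637))/0.0592 = −0.101.
Balancing electrons gives Pb²⁺(aq) + Zn(s) → Pb(s) + Zn²⁺(aq); thus Q = [Zn²⁺(aq)] / [Pb²⁺(aq)].
Substituting the known concentrations and solving, log [Pb²⁺(aq)] = −0.354 and [Pb²⁺(aq)] = 0.44 M.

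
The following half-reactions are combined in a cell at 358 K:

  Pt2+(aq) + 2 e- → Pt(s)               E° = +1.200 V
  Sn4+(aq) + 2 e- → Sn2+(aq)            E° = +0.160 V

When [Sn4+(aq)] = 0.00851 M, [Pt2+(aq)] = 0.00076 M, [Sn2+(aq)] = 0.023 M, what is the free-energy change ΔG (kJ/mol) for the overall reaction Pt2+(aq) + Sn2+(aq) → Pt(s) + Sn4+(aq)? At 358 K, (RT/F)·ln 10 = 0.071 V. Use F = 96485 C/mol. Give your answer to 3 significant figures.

E°cell = +1.200 − (+0.160) = +1.040 V; the balanced reaction transfers n = 2 electrons.
Here Q = [Sn4+(aq)] / ([Pt2+(aq)]·[Sn2+(aq)]) = 487 (log Q = 2.687), giving E = +1.040 − (0.071/2)·(2.687) = +0.9446 V.
Then ΔG = −nFE = −2 × 96485 × +0.9446 J/mol = −182 kJ/mol.

−182 kJ/mol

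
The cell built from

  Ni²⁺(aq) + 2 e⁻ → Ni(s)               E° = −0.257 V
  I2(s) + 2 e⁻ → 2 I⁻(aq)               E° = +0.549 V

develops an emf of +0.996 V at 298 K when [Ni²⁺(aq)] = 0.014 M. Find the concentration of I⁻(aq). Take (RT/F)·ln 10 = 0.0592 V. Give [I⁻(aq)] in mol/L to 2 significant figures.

0.0052 M

The I₂/I⁻ couple has the larger reduction potential, so it is the cathode: E°cell = +0.549 − (−0.257) = +0.806 V and n = 2.
Rearranging E = E° − (0.0592/n)·log Q gives log Q = 2(+0.806 − (+0.996))/0.0592 = −6.419.
Balancing electrons gives I2(s) + Ni(s) → 2 I⁻(aq) + Ni²⁺(aq); thus Q = [I⁻(aq)]^2·[Ni²⁺(aq)].
Solving for the unknown gives log [I⁻(aq)] = −2.283, so [I⁻(aq)] ≈ 0.0052 M.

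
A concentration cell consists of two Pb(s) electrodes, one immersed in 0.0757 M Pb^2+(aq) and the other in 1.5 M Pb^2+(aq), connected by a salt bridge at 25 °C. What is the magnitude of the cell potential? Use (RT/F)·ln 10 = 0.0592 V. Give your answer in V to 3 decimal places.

For a concentration cell E°cell = 0, since both electrodes use the same couple.
The compartment with the higher Pb^2+(aq) concentration (1.5 M) acts as the cathode; ions are reduced there and produced at the dilute (0.0757 M) anode.
With n = 2, Ecell = −(0.0592/2)·log([dilute]/[conc]) = −(0.0592/2)·log(0.0757/1.5) = +0.038 V.

0.038 V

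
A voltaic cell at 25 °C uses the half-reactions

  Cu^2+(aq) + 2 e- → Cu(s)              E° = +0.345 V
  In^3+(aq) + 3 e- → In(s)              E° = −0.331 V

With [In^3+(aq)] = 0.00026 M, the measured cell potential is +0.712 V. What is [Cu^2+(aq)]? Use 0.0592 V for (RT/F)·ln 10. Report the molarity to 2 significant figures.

0.067 M

With Cu²⁺/Cu at the cathode and In³⁺/In at the anode, E°cell = +0.345 − (−0.331) = +0.676 V (n = 6).
From the Nernst equation, log Q = n(E° − E)/0.0592 = 6·(+0.676 − (+0.712))/0.0592 = −3.649.
Balancing electrons gives 3 Cu^2+(aq) + 2 In(s) → 3 Cu(s) + 2 In^3+(aq); thus Q = [In^3+(aq)]^2 / [Cu^2+(aq)]^3.
Isolating [Cu^2+(aq)] in Q = 10^{−3.649} yields log [Cu^2+(aq)] = −1.174, i.e. 0.067 M.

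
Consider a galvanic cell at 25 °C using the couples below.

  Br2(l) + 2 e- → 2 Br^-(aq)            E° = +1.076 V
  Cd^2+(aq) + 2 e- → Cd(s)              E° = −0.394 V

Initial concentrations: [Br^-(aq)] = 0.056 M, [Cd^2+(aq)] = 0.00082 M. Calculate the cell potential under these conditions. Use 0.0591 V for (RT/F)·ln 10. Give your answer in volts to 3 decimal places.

+1.635 V

Br₂/Br⁻ is reduced (cathode, E° = +1.076 V) and Cd²⁺/Cd is oxidized (anode).
E°cell = +1.076 − (−0.394) = +1.470 V, with n = 2 electrons transferred.
Balancing gives Br2(l) + Cd(s) → 2 Br^-(aq) + Cd^2+(aq); hence Q = [Br^-(aq)]^2·[Cd^2+(aq)] = 2.57×10^−6 (log Q = −5.590).
E = E° − (0.0591/n)·log Q = +1.470 − (0.0591/2)(−5.590) = +1.635 V.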